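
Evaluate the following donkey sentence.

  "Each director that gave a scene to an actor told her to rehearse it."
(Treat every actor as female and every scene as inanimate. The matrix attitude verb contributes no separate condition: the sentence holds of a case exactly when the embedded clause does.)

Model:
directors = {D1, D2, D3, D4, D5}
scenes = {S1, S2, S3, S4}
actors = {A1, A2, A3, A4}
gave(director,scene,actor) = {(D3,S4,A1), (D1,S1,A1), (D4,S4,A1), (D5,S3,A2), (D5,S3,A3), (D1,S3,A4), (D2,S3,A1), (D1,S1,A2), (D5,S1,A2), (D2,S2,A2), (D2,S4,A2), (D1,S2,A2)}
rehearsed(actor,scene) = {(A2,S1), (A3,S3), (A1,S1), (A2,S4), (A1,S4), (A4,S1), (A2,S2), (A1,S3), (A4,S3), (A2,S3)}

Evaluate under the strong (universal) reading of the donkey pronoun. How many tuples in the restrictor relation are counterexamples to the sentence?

0

"her" takes "an actor" as antecedent and "it" takes "a scene"; both are donkey pronouns co-varying with the restrictor.
Strong reading: for every (d,s,a) with gave(d,s,a), rehearsed(a,s).
Restrictor triples: (D1,S1,A1)→rehearsed(A1,S1) ✓  (D1,S1,A2)→rehearsed(A2,S1) ✓  (D1,S2,A2)→rehearsed(A2,S2) ✓  (D1,S3,A4)→rehearsed(A4,S3) ✓  (D2,S2,A2)→rehearsed(A2,S2) ✓  (D2,S3,A1)→rehearsed(A1,S3) ✓  (D2,S4,A2)→rehearsed(A2,S4) ✓  (D3,S4,A1)→rehearsed(A1,S4) ✓  (D4,S4,A1)→rehearsed(A1,S4) ✓  (D5,S1,A2)→rehearsed(A2,S1) ✓  (D5,S3,A2)→rehearsed(A2,S3) ✓  (D5,S3,A3)→rehearsed(A3,S3) ✓
Counterexamples (restrictor triples failing the scope): 0.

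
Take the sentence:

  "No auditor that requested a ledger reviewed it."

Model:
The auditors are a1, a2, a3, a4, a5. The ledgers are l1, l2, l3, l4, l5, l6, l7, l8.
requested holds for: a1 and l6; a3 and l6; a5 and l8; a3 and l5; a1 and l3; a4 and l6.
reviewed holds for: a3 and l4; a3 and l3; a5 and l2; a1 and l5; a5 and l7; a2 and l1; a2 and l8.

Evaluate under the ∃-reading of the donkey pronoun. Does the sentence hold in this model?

True

"it" takes "a ledger" as antecedent — a donkey pronoun bound across the clause boundary.
Truth condition: for no (a,l) with requested(a,l) does reviewed(a,l) hold.
Restrictor pairs — does the scope hold? (a1,l3):fails  (a1,l6):fails  (a3,l5):fails  (a3,l6):fails  (a4,l6):fails  (a5,l8):fails
Scope holds for no restrictor pair, so the sentence is true.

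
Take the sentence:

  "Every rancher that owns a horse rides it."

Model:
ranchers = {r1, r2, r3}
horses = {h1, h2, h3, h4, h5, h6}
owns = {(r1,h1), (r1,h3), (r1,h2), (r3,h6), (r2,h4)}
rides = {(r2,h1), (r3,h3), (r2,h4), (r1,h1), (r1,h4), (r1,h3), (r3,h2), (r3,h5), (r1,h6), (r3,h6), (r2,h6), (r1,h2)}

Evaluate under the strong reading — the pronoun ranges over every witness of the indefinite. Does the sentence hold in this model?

True

"it" takes "a horse" as antecedent — a donkey pronoun bound across the clause boundary.
Strong reading: for every (r,h) with owns(r,h), rides(r,h).
Restrictor pairs: (r1,h1) ✓  (r1,h2) ✓  (r1,h3) ✓  (r2,h4) ✓  (r3,h6) ✓
Every restrictor pair satisfies the scope.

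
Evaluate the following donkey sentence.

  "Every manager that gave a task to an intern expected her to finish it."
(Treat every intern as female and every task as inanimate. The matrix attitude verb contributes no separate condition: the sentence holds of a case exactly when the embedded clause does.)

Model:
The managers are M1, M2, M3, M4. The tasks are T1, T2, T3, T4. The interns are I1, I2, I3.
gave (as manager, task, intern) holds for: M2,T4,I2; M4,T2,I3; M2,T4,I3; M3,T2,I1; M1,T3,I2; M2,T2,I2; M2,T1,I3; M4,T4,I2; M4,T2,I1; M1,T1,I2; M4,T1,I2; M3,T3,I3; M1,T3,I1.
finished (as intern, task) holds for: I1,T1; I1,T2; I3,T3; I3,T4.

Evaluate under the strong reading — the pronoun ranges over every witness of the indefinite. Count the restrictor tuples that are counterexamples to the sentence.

9

"her" takes "an intern" as antecedent and "it" takes "a task"; both are donkey pronouns co-varying with the restrictor.
Strong reading: for every (m,t,i) with gave(m,t,i), finished(i,t).
Restrictor triples: (M1,T1,I2)→finished(I2,T1) ✗  (M1,T3,I1)→finished(I1,T3) ✗  (M1,T3,I2)→finished(I2,T3) ✗  (M2,T1,I3)→finished(I3,T1) ✗  (M2,T2,I2)→finished(I2,T2) ✗  (M2,T4,I2)→finished(I2,T4) ✗  (M2,T4,I3)→finished(I3,T4) ✓  (M3,T2,I1)→finished(I1,T2) ✓  (M3,T3,I3)→finished(I3,T3) ✓  (M4,T1,I2)→finished(I2,T1) ✗  (M4,T2,I1)→finished(I1,T2) ✓  (M4,T2,I3)→finished(I3,T2) ✗  (M4,T4,I2)→finished(I2,T4) ✗
Counterexamples (restrictor triples failing the scope): 9.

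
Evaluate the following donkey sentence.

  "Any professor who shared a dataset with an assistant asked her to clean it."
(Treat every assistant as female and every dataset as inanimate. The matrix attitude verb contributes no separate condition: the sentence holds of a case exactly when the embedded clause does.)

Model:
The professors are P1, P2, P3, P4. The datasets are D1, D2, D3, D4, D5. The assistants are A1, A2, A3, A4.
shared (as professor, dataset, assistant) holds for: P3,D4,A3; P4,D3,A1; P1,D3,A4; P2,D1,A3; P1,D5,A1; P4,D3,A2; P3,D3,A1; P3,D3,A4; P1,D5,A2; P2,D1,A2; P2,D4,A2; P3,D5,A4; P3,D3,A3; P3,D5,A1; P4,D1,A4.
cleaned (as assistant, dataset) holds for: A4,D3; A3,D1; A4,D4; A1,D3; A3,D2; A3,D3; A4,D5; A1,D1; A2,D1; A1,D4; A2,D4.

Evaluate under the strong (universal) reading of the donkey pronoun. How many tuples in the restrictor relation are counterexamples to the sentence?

"her" takes "an assistant" as antecedent and "it" takes "a dataset"; both are donkey pronouns co-varying with the restrictor.
Strong reading: for every (p,d,a) with shared(p,d,a), cleaned(a,d).
Restrictor triples: (P1,D3,A4)→cleaned(A4,D3) ✓  (P1,D5,A1)→cleaned(A1,D5) ✗  (P1,D5,A2)→cleaned(A2,D5) ✗  (P2,D1,A2)→cleaned(A2,D1) ✓  (P2,D1,A3)→cleaned(A3,D1) ✓  (P2,D4,A2)→cleaned(A2,D4) ✓  (P3,D3,A1)→cleaned(A1,D3) ✓  (P3,D3,A3)→cleaned(A3,D3) ✓  (P3,D3,A4)→cleaned(A4,D3) ✓  (P3,D4,A3)→cleaned(A3,D4) ✗  (P3,D5,A1)→cleaned(A1,D5) ✗  (P3,D5,A4)→cleaned(A4,D5) ✓  (P4,D1,A4)→cleaned(A4,D1) ✗  (P4,D3,A1)→cleaned(A1,D3) ✓  (P4,D3,A2)→cleaned(A2,D3) ✗
Counterexamples (restrictor triples failing the scope): 6.

6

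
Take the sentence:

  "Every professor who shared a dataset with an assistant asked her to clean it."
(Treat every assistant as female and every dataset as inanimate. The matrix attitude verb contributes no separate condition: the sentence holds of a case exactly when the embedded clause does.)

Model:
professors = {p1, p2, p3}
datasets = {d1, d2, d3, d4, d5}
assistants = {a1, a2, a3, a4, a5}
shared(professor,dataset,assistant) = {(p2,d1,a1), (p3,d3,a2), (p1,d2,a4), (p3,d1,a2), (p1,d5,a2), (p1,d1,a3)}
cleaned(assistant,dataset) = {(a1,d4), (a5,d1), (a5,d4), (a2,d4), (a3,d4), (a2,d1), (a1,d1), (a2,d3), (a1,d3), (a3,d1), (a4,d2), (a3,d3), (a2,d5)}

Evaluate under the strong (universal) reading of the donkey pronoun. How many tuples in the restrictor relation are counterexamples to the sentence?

"her" takes "an assistant" as antecedent and "it" takes "a dataset"; both are donkey pronouns co-varying with the restrictor.
Strong reading: for every (p,d,a) with shared(p,d,a), cleaned(a,d).
Restrictor triples: (p1,d1,a3)→cleaned(a3,d1) ✓  (p1,d2,a4)→cleaned(a4,d2) ✓  (p1,d5,a2)→cleaned(a2,d5) ✓  (p2,d1,a1)→cleaned(a1,d1) ✓  (p3,d1,a2)→cleaned(a2,d1) ✓  (p3,d3,a2)→cleaned(a2,d3) ✓
Counterexamples (restrictor triples failing the scope): 0.

0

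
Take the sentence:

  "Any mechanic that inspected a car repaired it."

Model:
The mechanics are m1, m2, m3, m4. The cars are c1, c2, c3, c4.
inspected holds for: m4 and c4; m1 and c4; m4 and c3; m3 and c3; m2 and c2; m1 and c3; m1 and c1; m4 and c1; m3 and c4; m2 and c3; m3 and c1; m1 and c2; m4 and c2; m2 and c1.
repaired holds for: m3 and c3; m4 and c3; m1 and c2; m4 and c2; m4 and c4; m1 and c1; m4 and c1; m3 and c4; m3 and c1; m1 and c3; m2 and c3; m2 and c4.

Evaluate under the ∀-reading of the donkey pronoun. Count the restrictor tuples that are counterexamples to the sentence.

"it" takes "a car" as antecedent — a donkey pronoun bound across the clause boundary.
Strong reading: for every (m,c) with inspected(m,c), repaired(m,c).
Restrictor pairs: (m1,c1) ✓  (m1,c2) ✓  (m1,c3) ✓  (m1,c4) ✗  (m2,c1) ✗  (m2,c2) ✗  (m2,c3) ✓  (m3,c1) ✓  (m3,c3) ✓  (m3,c4) ✓  (m4,c1) ✓  (m4,c2) ✓  (m4,c3) ✓  (m4,c4) ✓
Counterexamples (restrictor pairs failing the scope): 3.

3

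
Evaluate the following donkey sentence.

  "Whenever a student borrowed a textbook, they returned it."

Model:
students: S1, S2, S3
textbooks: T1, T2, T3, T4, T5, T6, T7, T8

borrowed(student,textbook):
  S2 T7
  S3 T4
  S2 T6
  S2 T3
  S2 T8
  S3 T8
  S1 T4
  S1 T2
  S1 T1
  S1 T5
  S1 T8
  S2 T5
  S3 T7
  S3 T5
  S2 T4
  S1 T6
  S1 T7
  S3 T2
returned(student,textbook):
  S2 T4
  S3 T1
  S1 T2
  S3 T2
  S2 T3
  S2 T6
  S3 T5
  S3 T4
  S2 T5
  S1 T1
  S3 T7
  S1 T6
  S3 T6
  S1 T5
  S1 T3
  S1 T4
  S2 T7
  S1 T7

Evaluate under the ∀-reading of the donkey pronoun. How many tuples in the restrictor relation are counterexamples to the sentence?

"it" takes "a textbook" as antecedent — a donkey pronoun bound across the clause boundary.
Strong reading: for every (s,t) with borrowed(s,t), returned(s,t).
Restrictor pairs: (S1,T1) ✓  (S1,T2) ✓  (S1,T4) ✓  (S1,T5) ✓  (S1,T6) ✓  (S1,T7) ✓  (S1,T8) ✗  (S2,T3) ✓  (S2,T4) ✓  (S2,T5) ✓  (S2,T6) ✓  (S2,T7) ✓  (S2,T8) ✗  (S3,T2) ✓  (S3,T4) ✓  (S3,T5) ✓  (S3,T7) ✓  (S3,T8) ✗
Counterexamples (restrictor pairs failing the scope): 3.

3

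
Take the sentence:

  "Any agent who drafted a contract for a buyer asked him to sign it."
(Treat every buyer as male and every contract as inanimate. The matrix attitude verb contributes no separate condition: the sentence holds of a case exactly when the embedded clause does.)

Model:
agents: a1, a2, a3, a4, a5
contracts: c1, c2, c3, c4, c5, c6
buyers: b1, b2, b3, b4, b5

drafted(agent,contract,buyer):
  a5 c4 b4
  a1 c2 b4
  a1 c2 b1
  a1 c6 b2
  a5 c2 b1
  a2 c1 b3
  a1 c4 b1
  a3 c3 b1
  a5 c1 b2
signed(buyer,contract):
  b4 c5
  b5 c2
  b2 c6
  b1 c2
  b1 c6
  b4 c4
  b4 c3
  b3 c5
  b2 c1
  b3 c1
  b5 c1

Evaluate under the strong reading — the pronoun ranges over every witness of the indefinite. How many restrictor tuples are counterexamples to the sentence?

3

"him" takes "a buyer" as antecedent and "it" takes "a contract"; both are donkey pronouns co-varying with the restrictor.
Strong reading: for every (a,c,b) with drafted(a,c,b), signed(b,c).
Restrictor triples: (a1,c2,b1)→signed(b1,c2) ✓  (a1,c2,b4)→signed(b4,c2) ✗  (a1,c4,b1)→signed(b1,c4) ✗  (a1,c6,b2)→signed(b2,c6) ✓  (a2,c1,b3)→signed(b3,c1) ✓  (a3,c3,b1)→signed(b1,c3) ✗  (a5,c1,b2)→signed(b2,c1) ✓  (a5,c2,b1)→signed(b1,c2) ✓  (a5,c4,b4)→signed(b4,c4) ✓
Counterexamples (restrictor triples failing the scope): 3.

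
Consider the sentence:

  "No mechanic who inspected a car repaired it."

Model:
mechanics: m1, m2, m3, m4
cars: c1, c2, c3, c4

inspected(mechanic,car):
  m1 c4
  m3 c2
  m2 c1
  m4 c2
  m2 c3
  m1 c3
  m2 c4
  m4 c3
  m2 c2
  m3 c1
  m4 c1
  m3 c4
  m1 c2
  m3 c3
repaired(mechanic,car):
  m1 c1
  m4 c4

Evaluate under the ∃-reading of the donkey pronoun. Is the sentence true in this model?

True

"it" takes "a car" as antecedent — a donkey pronoun bound across the clause boundary.
Truth condition: for no (m,c) with inspected(m,c) does repaired(m,c) hold.
Restrictor pairs — does the scope hold? (m1,c2):fails  (m1,c3):fails  (m1,c4):fails  (m2,c1):fails  (m2,c2):fails  (m2,c3):fails  (m2,c4):fails  (m3,c1):fails  (m3,c2):fails  (m3,c3):fails  (m3,c4):fails  (m4,c1):fails  (m4,c2):fails  (m4,c3):fails
Scope holds for no restrictor pair, so the sentence is true.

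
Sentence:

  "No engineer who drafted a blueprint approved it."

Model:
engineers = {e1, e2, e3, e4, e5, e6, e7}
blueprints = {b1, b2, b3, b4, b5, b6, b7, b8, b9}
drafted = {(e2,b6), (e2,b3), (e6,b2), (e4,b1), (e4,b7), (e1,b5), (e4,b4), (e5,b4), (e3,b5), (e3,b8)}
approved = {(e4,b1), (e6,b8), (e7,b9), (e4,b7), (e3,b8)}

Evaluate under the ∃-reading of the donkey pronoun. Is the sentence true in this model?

"it" takes "a blueprint" as antecedent — a donkey pronoun bound across the clause boundary.
Truth condition: for no (e,b) with drafted(e,b) does approved(e,b) hold.
Restrictor pairs — does the scope hold? (e1,b5):fails  (e2,b3):fails  (e2,b6):fails  (e3,b5):fails  (e3,b8):holds  (e4,b1):holds  (e4,b4):fails  (e4,b7):holds  (e5,b4):fails  (e6,b2):fails
Scope holds for 3 pair(s), so the sentence is false.

False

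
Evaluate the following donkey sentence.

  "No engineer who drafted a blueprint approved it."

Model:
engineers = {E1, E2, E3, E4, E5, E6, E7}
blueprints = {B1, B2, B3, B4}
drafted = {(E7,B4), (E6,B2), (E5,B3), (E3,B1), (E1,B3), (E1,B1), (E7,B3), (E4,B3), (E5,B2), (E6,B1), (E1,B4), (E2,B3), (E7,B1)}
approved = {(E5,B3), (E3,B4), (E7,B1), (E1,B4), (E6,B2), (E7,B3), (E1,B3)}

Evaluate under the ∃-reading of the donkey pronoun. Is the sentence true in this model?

False

"it" takes "a blueprint" as antecedent — a donkey pronoun bound across the clause boundary.
Truth condition: for no (e,b) with drafted(e,b) does approved(e,b) hold.
Restrictor pairs — does the scope hold? (E1,B1):fails  (E1,B3):holds  (E1,B4):holds  (E2,B3):fails  (E3,B1):fails  (E4,B3):fails  (E5,B2):fails  (E5,B3):holds  (E6,B1):fails  (E6,B2):holds  (E7,B1):holds  (E7,B3):holds  (E7,B4):fails
Scope holds for 6 pair(s), so the sentence is false.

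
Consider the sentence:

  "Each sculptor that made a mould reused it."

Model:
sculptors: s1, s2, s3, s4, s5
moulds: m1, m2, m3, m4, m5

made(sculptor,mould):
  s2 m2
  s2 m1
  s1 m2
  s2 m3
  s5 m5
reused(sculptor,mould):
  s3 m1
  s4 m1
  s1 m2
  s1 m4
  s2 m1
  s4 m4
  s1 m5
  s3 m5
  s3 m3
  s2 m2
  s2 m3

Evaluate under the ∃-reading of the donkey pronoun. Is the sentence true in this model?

"it" takes "a mould" as antecedent — a donkey pronoun bound across the clause boundary.
Weak reading: every sculptor s with some made-mould has at least one made-mould m such that reused(s,m).
Per sculptor: s1:✓  s2:✓  s5:✗
s5 has no witness among its made-moulds.

False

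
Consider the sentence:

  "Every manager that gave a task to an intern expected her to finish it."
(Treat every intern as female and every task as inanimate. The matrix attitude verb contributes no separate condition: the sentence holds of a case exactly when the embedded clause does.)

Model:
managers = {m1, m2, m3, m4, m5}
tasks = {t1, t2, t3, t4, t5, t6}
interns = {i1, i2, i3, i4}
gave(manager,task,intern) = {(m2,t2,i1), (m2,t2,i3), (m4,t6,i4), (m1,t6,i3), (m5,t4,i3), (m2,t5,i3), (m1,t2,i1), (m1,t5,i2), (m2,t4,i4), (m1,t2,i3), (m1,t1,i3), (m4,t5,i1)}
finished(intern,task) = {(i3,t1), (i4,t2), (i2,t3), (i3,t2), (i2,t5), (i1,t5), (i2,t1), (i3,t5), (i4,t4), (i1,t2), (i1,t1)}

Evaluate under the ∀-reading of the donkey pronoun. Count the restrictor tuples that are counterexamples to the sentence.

"her" takes "an intern" as antecedent and "it" takes "a task"; both are donkey pronouns co-varying with the restrictor.
Strong reading: for every (m,t,i) with gave(m,t,i), finished(i,t).
Restrictor triples: (m1,t1,i3)→finished(i3,t1) ✓  (m1,t2,i1)→finished(i1,t2) ✓  (m1,t2,i3)→finished(i3,t2) ✓  (m1,t5,i2)→finished(i2,t5) ✓  (m1,t6,i3)→finished(i3,t6) ✗  (m2,t2,i1)→finished(i1,t2) ✓  (m2,t2,i3)→finished(i3,t2) ✓  (m2,t4,i4)→finished(i4,t4) ✓  (m2,t5,i3)→finished(i3,t5) ✓  (m4,t5,i1)→finished(i1,t5) ✓  (m4,t6,i4)→finished(i4,t6) ✗  (m5,t4,i3)→finished(i3,t4) ✗
Counterexamples (restrictor triples failing the scope): 3.

3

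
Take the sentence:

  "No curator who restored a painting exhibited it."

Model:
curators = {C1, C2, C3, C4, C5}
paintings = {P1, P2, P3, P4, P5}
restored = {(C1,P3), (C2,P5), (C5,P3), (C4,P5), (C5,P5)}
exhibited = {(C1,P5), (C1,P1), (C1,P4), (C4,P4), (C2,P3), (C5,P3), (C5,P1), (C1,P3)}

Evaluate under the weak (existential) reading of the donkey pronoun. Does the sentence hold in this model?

"it" takes "a painting" as antecedent — a donkey pronoun bound across the clause boundary.
Truth condition: for no (c,p) with restored(c,p) does exhibited(c,p) hold.
Restrictor pairs — does the scope hold? (C1,P3):holds  (C2,P5):fails  (C4,P5):fails  (C5,P3):holds  (C5,P5):fails
Scope holds for 2 pair(s), so the sentence is false.

False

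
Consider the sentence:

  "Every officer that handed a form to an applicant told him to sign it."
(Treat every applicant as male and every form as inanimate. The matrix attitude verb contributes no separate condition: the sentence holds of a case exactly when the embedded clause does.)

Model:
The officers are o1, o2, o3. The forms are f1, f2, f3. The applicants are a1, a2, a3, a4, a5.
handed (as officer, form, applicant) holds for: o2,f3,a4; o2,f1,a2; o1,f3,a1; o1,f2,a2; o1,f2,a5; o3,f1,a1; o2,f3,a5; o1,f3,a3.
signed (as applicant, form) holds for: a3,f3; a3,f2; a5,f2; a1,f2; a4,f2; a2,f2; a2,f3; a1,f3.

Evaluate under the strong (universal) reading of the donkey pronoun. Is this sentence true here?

"him" takes "an applicant" as antecedent and "it" takes "a form"; both are donkey pronouns co-varying with the restrictor.
Strong reading: for every (o,f,a) with handed(o,f,a), signed(a,f).
Restrictor triples: (o1,f2,a2)→signed(a2,f2) ✓  (o1,f2,a5)→signed(a5,f2) ✓  (o1,f3,a1)→signed(a1,f3) ✓  (o1,f3,a3)→signed(a3,f3) ✓  (o2,f1,a2)→signed(a2,f1) ✗  (o2,f3,a4)→signed(a4,f3) ✗  (o2,f3,a5)→signed(a5,f3) ✗  (o3,f1,a1)→signed(a1,f1) ✗
Counterexample: (o2,f1,a2) — signed(a2,f1) does not hold.

False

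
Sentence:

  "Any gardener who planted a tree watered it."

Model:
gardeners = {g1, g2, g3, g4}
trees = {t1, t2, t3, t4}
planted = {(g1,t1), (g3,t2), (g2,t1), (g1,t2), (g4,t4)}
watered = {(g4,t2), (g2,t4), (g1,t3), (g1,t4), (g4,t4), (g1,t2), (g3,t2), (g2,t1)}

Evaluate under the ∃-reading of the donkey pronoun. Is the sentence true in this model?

True

"it" takes "a tree" as antecedent — a donkey pronoun bound across the clause boundary.
Weak reading: every gardener g with some planted-tree has at least one planted-tree t such that watered(g,t).
Per gardener: g1:✓  g2:✓  g3:✓  g4:✓
Every gardener in the restrictor has a witness.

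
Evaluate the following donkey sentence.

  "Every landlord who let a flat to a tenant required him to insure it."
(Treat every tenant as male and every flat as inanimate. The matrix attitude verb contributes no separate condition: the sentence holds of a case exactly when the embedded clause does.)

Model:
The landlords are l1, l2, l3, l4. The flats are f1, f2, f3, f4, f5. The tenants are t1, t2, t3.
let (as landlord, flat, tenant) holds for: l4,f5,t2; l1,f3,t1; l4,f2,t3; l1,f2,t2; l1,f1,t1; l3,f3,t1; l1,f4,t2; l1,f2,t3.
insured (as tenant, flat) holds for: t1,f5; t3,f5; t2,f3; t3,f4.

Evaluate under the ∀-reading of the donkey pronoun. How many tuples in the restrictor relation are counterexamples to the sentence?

"him" takes "a tenant" as antecedent and "it" takes "a flat"; both are donkey pronouns co-varying with the restrictor.
Strong reading: for every (l,f,t) with let(l,f,t), insured(t,f).
Restrictor triples: (l1,f1,t1)→insured(t1,f1) ✗  (l1,f2,t2)→insured(t2,f2) ✗  (l1,f2,t3)→insured(t3,f2) ✗  (l1,f3,t1)→insured(t1,f3) ✗  (l1,f4,t2)→insured(t2,f4) ✗  (l3,f3,t1)→insured(t1,f3) ✗  (l4,f2,t3)→insured(t3,f2) ✗  (l4,f5,t2)→insured(t2,f5) ✗
Counterexamples (restrictor triples failing the scope): 8.

8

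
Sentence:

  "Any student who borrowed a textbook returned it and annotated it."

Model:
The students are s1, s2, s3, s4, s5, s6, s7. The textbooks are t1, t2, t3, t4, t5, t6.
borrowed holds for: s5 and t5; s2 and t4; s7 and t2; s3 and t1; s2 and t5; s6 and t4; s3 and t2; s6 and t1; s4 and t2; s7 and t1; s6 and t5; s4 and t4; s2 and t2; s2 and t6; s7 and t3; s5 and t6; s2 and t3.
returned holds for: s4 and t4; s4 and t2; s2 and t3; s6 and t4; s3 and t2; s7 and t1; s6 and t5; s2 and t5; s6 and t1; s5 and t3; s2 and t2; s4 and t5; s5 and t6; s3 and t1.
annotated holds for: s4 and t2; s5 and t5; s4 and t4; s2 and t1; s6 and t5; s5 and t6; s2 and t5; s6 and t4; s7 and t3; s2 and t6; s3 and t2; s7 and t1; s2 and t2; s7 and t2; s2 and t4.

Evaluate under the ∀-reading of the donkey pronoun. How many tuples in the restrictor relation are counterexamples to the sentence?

8

"it" takes "a textbook" as antecedent — a donkey pronoun bound across the clause boundary.
Strong reading: for every (s,t) with borrowed(s,t), returned(s,t) ∧ annotated(s,t).
Restrictor pairs: (s2,t2) ✓  (s2,t3) ✗  (s2,t4) ✗  (s2,t5) ✓  (s2,t6) ✗  (s3,t1) ✗  (s3,t2) ✓  (s4,t2) ✓  (s4,t4) ✓  (s5,t5) ✗  (s5,t6) ✓  (s6,t1) ✗  (s6,t4) ✓  (s6,t5) ✓  (s7,t1) ✓  (s7,t2) ✗  (s7,t3) ✗
Counterexamples (restrictor pairs failing the scope): 8.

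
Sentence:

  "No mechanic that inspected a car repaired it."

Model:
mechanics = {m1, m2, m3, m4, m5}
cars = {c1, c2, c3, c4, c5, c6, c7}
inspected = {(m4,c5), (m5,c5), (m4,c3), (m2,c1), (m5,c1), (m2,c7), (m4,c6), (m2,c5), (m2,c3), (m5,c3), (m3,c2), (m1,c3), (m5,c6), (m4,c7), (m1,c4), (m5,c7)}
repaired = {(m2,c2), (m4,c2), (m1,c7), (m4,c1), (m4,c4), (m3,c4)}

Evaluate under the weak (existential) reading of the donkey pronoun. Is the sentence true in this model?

"it" takes "a car" as antecedent — a donkey pronoun bound across the clause boundary.
Truth condition: for no (m,c) with inspected(m,c) does repaired(m,c) hold.
Restrictor pairs — does the scope hold? (m1,c3):fails  (m1,c4):fails  (m2,c1):fails  (m2,c3):fails  (m2,c5):fails  (m2,c7):fails  (m3,c2):fails  (m4,c3):fails  (m4,c5):fails  (m4,c6):fails  (m4,c7):fails  (m5,c1):fails  (m5,c3):fails  (m5,c5):fails  (m5,c6):fails  (m5,c7):fails
Scope holds for no restrictor pair, so the sentence is true.

True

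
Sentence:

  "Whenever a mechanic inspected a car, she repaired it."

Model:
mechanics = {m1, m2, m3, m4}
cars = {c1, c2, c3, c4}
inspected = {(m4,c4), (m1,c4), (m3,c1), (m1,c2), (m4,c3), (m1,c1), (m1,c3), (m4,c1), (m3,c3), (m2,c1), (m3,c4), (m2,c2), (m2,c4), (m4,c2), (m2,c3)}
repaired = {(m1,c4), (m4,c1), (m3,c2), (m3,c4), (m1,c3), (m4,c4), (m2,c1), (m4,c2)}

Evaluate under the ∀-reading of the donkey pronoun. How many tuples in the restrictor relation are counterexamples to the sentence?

"it" takes "a car" as antecedent — a donkey pronoun bound across the clause boundary.
Strong reading: for every (m,c) with inspected(m,c), repaired(m,c).
Restrictor pairs: (m1,c1) ✗  (m1,c2) ✗  (m1,c3) ✓  (m1,c4) ✓  (m2,c1) ✓  (m2,c2) ✗  (m2,c3) ✗  (m2,c4) ✗  (m3,c1) ✗  (m3,c3) ✗  (m3,c4) ✓  (m4,c1) ✓  (m4,c2) ✓  (m4,c3) ✗  (m4,c4) ✓
Counterexamples (restrictor pairs failing the scope): 8.

8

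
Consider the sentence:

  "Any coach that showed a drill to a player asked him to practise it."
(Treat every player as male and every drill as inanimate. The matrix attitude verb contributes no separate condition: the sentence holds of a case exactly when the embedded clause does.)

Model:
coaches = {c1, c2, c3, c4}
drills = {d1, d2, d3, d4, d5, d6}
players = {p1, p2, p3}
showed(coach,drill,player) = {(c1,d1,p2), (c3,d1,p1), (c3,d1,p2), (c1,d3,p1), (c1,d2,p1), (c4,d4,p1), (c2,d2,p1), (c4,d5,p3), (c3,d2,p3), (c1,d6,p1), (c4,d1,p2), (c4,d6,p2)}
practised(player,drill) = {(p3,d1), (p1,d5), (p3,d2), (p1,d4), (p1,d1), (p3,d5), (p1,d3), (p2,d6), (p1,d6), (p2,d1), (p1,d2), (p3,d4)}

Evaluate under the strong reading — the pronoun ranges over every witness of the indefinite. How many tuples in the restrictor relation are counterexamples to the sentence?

0

"him" takes "a player" as antecedent and "it" takes "a drill"; both are donkey pronouns co-varying with the restrictor.
Strong reading: for every (c,d,p) with showed(c,d,p), practised(p,d).
Restrictor triples: (c1,d1,p2)→practised(p2,d1) ✓  (c1,d2,p1)→practised(p1,d2) ✓  (c1,d3,p1)→practised(p1,d3) ✓  (c1,d6,p1)→practised(p1,d6) ✓  (c2,d2,p1)→practised(p1,d2) ✓  (c3,d1,p1)→practised(p1,d1) ✓  (c3,d1,p2)→practised(p2,d1) ✓  (c3,d2,p3)→practised(p3,d2) ✓  (c4,d1,p2)→practised(p2,d1) ✓  (c4,d4,p1)→practised(p1,d4) ✓  (c4,d5,p3)→practised(p3,d5) ✓  (c4,d6,p2)→practised(p2,d6) ✓
Counterexamples (restrictor triples failing the scope): 0.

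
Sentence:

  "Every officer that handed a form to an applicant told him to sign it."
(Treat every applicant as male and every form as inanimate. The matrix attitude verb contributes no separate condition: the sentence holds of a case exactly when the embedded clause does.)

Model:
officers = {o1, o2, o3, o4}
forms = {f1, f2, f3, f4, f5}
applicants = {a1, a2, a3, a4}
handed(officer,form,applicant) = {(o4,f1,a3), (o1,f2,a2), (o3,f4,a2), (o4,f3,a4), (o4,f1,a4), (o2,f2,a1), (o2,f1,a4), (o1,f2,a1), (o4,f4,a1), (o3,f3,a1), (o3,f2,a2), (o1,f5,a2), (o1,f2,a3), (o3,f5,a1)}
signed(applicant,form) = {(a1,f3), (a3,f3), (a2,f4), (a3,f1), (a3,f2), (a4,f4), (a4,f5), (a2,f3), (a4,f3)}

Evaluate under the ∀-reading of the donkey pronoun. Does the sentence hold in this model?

"him" takes "an applicant" as antecedent and "it" takes "a form"; both are donkey pronouns co-varying with the restrictor.
Strong reading: for every (o,f,a) with handed(o,f,a), signed(a,f).
Restrictor triples: (o1,f2,a1)→signed(a1,f2) ✗  (o1,f2,a2)→signed(a2,f2) ✗  (o1,f2,a3)→signed(a3,f2) ✓  (o1,f5,a2)→signed(a2,f5) ✗  (o2,f1,a4)→signed(a4,f1) ✗  (o2,f2,a1)→signed(a1,f2) ✗  (o3,f2,a2)→signed(a2,f2) ✗  (o3,f3,a1)→signed(a1,f3) ✓  (o3,f4,a2)→signed(a2,f4) ✓  (o3,f5,a1)→signed(a1,f5) ✗  (o4,f1,a3)→signed(a3,f1) ✓  (o4,f1,a4)→signed(a4,f1) ✗  (o4,f3,a4)→signed(a4,f3) ✓  (o4,f4,a1)→signed(a1,f4) ✗
Counterexample: (o1,f2,a1) — signed(a1,f2) does not hold.

False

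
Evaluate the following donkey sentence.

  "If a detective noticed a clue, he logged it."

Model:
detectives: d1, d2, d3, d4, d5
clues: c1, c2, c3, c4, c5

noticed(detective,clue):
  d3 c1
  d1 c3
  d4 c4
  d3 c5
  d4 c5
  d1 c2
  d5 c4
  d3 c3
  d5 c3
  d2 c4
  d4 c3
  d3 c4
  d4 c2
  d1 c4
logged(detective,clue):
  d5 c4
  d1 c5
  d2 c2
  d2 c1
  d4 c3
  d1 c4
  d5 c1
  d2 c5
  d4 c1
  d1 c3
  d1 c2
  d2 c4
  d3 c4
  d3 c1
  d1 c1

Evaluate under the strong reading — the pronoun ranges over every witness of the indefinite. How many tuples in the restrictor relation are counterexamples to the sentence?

6

"it" takes "a clue" as antecedent — a donkey pronoun bound across the clause boundary.
Strong reading: for every (d,c) with noticed(d,c), logged(d,c).
Restrictor pairs: (d1,c2) ✓  (d1,c3) ✓  (d1,c4) ✓  (d2,c4) ✓  (d3,c1) ✓  (d3,c3) ✗  (d3,c4) ✓  (d3,c5) ✗  (d4,c2) ✗  (d4,c3) ✓  (d4,c4) ✗  (d4,c5) ✗  (d5,c3) ✗  (d5,c4) ✓
Counterexamples (restrictor pairs failing the scope): 6.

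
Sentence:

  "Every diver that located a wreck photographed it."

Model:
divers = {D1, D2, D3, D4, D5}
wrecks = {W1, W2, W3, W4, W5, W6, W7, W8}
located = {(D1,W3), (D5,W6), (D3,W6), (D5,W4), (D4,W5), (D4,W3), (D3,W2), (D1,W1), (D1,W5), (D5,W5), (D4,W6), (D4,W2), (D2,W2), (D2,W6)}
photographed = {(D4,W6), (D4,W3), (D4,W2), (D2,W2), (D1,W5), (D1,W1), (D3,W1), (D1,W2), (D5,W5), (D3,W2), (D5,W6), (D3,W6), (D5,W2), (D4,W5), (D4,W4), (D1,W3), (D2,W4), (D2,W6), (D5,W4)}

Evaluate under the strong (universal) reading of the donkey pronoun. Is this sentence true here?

True

"it" takes "a wreck" as antecedent — a donkey pronoun bound across the clause boundary.
Strong reading: for every (d,w) with located(d,w), photographed(d,w).
Restrictor pairs: (D1,W1) ✓  (D1,W3) ✓  (D1,W5) ✓  (D2,W2) ✓  (D2,W6) ✓  (D3,W2) ✓  (D3,W6) ✓  (D4,W2) ✓  (D4,W3) ✓  (D4,W5) ✓  (D4,W6) ✓  (D5,W4) ✓  (D5,W5) ✓  (D5,W6) ✓
Every restrictor pair satisfies the scope.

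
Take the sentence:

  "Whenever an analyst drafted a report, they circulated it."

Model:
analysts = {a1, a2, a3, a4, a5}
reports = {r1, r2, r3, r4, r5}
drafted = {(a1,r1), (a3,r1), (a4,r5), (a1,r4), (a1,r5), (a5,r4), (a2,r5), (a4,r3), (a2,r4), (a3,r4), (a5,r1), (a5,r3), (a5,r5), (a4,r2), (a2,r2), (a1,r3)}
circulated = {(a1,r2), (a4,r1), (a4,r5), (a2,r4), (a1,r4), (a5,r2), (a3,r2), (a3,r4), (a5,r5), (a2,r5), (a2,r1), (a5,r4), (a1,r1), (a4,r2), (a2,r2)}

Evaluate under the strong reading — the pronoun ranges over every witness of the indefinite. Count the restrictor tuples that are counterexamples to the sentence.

6

"it" takes "a report" as antecedent — a donkey pronoun bound across the clause boundary.
Strong reading: for every (a,r) with drafted(a,r), circulated(a,r).
Restrictor pairs: (a1,r1) ✓  (a1,r3) ✗  (a1,r4) ✓  (a1,r5) ✗  (a2,r2) ✓  (a2,r4) ✓  (a2,r5) ✓  (a3,r1) ✗  (a3,r4) ✓  (a4,r2) ✓  (a4,r3) ✗  (a4,r5) ✓  (a5,r1) ✗  (a5,r3) ✗  (a5,r4) ✓  (a5,r5) ✓
Counterexamples (restrictor pairs failing the scope): 6.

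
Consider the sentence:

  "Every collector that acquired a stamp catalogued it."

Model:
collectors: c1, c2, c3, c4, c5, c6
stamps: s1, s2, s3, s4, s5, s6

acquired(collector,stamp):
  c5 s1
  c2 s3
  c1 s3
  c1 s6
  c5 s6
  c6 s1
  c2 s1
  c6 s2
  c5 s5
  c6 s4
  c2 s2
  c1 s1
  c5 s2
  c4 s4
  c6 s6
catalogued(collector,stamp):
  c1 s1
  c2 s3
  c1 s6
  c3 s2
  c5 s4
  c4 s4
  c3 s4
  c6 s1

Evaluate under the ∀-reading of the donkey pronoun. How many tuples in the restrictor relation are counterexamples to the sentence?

"it" takes "a stamp" as antecedent — a donkey pronoun bound across the clause boundary.
Strong reading: for every (c,s) with acquired(c,s), catalogued(c,s).
Restrictor pairs: (c1,s1) ✓  (c1,s3) ✗  (c1,s6) ✓  (c2,s1) ✗  (c2,s2) ✗  (c2,s3) ✓  (c4,s4) ✓  (c5,s1) ✗  (c5,s2) ✗  (c5,s5) ✗  (c5,s6) ✗  (c6,s1) ✓  (c6,s2) ✗  (c6,s4) ✗  (c6,s6) ✗
Counterexamples (restrictor pairs failing the scope): 10.

10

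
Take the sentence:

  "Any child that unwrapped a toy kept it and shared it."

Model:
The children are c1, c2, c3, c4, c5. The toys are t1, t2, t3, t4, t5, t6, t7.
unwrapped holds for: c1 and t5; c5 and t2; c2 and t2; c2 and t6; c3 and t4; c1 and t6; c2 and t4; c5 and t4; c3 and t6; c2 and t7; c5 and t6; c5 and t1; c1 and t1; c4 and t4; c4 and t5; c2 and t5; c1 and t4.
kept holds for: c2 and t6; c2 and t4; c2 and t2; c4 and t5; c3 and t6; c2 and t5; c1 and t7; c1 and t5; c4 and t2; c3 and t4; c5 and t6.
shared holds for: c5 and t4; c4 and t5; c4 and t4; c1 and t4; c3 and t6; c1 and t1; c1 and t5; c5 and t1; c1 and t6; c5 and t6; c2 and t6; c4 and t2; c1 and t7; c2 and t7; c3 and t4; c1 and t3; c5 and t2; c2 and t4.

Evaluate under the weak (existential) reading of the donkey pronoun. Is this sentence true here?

"it" takes "a toy" as antecedent — a donkey pronoun bound across the clause boundary.
Weak reading: every child c with some unwrapped-toy has at least one unwrapped-toy t such that kept(c,t) ∧ shared(c,t).
Per child: c1:✓  c2:✓  c3:✓  c4:✓  c5:✓
Every child in the restrictor has a witness.

True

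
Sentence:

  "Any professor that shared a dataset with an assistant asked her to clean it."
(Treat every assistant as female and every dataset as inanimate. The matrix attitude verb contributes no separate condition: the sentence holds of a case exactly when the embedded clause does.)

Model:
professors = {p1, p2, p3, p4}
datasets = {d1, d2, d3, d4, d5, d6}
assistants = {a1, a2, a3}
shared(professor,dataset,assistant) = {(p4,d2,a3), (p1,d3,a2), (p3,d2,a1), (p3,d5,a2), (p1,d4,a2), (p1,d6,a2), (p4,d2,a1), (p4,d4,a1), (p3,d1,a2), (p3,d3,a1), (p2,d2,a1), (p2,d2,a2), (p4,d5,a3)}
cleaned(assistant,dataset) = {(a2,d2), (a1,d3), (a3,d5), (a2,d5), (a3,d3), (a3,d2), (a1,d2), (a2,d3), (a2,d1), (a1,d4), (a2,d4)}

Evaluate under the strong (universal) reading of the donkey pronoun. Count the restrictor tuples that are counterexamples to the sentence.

1

"her" takes "an assistant" as antecedent and "it" takes "a dataset"; both are donkey pronouns co-varying with the restrictor.
Strong reading: for every (p,d,a) with shared(p,d,a), cleaned(a,d).
Restrictor triples: (p1,d3,a2)→cleaned(a2,d3) ✓  (p1,d4,a2)→cleaned(a2,d4) ✓  (p1,d6,a2)→cleaned(a2,d6) ✗  (p2,d2,a1)→cleaned(a1,d2) ✓  (p2,d2,a2)→cleaned(a2,d2) ✓  (p3,d1,a2)→cleaned(a2,d1) ✓  (p3,d2,a1)→cleaned(a1,d2) ✓  (p3,d3,a1)→cleaned(a1,d3) ✓  (p3,d5,a2)→cleaned(a2,d5) ✓  (p4,d2,a1)→cleaned(a1,d2) ✓  (p4,d2,a3)→cleaned(a3,d2) ✓  (p4,d4,a1)→cleaned(a1,d4) ✓  (p4,d5,a3)→cleaned(a3,d5) ✓
Counterexamples (restrictor triples failing the scope): 1.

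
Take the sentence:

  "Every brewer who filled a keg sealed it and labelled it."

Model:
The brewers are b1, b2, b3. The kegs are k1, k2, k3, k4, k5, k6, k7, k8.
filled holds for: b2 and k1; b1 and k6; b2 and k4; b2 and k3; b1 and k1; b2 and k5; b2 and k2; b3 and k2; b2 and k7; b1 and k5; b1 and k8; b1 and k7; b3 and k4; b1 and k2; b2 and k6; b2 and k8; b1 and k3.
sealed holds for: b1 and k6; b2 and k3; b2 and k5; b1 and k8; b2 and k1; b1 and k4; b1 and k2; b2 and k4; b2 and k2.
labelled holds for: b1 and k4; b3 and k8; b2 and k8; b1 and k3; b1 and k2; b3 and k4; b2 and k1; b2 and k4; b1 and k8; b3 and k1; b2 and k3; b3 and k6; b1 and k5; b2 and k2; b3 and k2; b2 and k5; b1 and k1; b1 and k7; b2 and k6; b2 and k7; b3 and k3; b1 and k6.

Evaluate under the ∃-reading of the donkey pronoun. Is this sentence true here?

"it" takes "a keg" as antecedent — a donkey pronoun bound across the clause boundary.
Weak reading: every brewer b with some filled-keg has at least one filled-keg k such that sealed(b,k) ∧ labelled(b,k).
Per brewer: b1:✓  b2:✓  b3:✗
b3 has no witness among its filled-kegs.

False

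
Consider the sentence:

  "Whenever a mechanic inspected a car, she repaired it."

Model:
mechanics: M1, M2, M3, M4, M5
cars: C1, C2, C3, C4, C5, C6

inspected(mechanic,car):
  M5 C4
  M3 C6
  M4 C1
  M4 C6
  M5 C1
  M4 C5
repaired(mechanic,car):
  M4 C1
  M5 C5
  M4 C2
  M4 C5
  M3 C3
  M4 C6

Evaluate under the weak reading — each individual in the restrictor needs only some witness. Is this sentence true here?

"it" takes "a car" as antecedent — a donkey pronoun bound across the clause boundary.
Weak reading: every mechanic m with some inspected-car has at least one inspected-car c such that repaired(m,c).
Per mechanic: M3:✗  M4:✓  M5:✗
M3 has no witness among its inspected-cars.

False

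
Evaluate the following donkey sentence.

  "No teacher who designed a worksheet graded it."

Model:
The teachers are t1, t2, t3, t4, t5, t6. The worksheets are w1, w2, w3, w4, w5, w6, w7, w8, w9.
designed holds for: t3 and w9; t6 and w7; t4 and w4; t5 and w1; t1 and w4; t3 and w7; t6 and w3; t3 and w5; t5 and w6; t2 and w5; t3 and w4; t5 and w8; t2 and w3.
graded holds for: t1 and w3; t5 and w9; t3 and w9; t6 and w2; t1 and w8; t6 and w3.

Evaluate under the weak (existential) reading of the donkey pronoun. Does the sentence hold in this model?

"it" takes "a worksheet" as antecedent — a donkey pronoun bound across the clause boundary.
Truth condition: for no (t,w) with designed(t,w) does graded(t,w) hold.
Restrictor pairs — does the scope hold? (t1,w4):fails  (t2,w3):fails  (t2,w5):fails  (t3,w4):fails  (t3,w5):fails  (t3,w7):fails  (t3,w9):holds  (t4,w4):fails  (t5,w1):fails  (t5,w6):fails  (t5,w8):fails  (t6,w3):holds  (t6,w7):fails
Scope holds for 2 pair(s), so the sentence is false.

False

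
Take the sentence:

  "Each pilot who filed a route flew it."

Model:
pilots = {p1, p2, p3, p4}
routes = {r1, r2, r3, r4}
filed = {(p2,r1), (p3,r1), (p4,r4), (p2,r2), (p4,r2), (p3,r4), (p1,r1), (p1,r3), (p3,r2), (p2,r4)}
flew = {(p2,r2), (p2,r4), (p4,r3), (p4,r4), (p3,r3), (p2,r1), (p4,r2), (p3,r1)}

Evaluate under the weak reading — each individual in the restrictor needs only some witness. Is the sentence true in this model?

"it" takes "a route" as antecedent — a donkey pronoun bound across the clause boundary.
Weak reading: every pilot p with some filed-route has at least one filed-route r such that flew(p,r).
Per pilot: p1:✗  p2:✓  p3:✓  p4:✓
p1 has no witness among its filed-routes.

False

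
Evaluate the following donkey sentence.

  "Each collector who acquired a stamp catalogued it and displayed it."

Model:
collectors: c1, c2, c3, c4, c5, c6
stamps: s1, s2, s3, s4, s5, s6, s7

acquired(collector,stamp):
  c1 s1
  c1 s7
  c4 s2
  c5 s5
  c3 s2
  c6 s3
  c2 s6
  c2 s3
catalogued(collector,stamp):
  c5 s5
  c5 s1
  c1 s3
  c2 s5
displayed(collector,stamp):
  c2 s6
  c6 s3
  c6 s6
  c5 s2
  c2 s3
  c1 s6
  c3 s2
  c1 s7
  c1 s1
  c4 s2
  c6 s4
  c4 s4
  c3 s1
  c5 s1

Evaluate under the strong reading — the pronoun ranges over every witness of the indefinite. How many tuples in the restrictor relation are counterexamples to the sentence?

8

"it" takes "a stamp" as antecedent — a donkey pronoun bound across the clause boundary.
Strong reading: for every (c,s) with acquired(c,s), catalogued(c,s) ∧ displayed(c,s).
Restrictor pairs: (c1,s1) ✗  (c1,s7) ✗  (c2,s3) ✗  (c2,s6) ✗  (c3,s2) ✗  (c4,s2) ✗  (c5,s5) ✗  (c6,s3) ✗
Counterexamples (restrictor pairs failing the scope): 8.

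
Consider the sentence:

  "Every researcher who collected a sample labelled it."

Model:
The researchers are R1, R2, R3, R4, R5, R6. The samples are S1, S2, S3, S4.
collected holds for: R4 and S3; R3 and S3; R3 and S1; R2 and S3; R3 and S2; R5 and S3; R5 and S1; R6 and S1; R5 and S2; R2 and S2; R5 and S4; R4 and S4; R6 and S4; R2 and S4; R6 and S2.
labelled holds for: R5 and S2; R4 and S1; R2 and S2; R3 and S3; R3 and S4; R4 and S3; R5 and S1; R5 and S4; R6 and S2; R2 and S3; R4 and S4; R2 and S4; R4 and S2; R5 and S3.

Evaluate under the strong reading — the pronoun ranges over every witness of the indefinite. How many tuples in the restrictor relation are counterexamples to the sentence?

4

"it" takes "a sample" as antecedent — a donkey pronoun bound across the clause boundary.
Strong reading: for every (r,s) with collected(r,s), labelled(r,s).
Restrictor pairs: (R2,S2) ✓  (R2,S3) ✓  (R2,S4) ✓  (R3,S1) ✗  (R3,S2) ✗  (R3,S3) ✓  (R4,S3) ✓  (R4,S4) ✓  (R5,S1) ✓  (R5,S2) ✓  (R5,S3) ✓  (R5,S4) ✓  (R6,S1) ✗  (R6,S2) ✓  (R6,S4) ✗
Counterexamples (restrictor pairs failing the scope): 4.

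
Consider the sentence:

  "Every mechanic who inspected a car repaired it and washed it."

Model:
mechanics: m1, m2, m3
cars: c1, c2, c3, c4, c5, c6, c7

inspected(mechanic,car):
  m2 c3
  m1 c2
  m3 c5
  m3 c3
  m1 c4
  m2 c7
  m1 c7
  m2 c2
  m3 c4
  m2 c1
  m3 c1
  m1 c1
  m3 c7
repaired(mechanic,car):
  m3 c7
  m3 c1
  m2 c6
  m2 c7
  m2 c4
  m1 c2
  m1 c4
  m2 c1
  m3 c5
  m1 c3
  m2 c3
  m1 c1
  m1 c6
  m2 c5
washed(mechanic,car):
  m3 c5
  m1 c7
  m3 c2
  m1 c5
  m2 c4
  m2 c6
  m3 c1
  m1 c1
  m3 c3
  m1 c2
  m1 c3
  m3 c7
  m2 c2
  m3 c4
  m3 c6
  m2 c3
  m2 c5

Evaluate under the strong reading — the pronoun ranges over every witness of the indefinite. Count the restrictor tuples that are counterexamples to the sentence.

"it" takes "a car" as antecedent — a donkey pronoun bound across the clause boundary.
Strong reading: for every (m,c) with inspected(m,c), repaired(m,c) ∧ washed(m,c).
Restrictor pairs: (m1,c1) ✓  (m1,c2) ✓  (m1,c4) ✗  (m1,c7) ✗  (m2,c1) ✗  (m2,c2) ✗  (m2,c3) ✓  (m2,c7) ✗  (m3,c1) ✓  (m3,c3) ✗  (m3,c4) ✗  (m3,c5) ✓  (m3,c7) ✓
Counterexamples (restrictor pairs failing the scope): 7.

7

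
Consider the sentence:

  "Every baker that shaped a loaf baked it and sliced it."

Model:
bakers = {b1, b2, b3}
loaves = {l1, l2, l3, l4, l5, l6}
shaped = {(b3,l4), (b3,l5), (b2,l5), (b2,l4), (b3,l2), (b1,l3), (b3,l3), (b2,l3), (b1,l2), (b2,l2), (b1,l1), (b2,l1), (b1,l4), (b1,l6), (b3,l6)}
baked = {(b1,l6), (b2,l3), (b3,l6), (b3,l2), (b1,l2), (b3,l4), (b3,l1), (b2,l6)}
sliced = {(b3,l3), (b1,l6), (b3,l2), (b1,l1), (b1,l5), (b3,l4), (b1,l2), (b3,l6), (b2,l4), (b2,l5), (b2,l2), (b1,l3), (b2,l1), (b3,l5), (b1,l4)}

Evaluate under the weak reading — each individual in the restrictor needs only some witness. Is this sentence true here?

False

"it" takes "a loaf" as antecedent — a donkey pronoun bound across the clause boundary.
Weak reading: every baker b with some shaped-loaf has at least one shaped-loaf l such that baked(b,l) ∧ sliced(b,l).
Per baker: b1:✓  b2:✗  b3:✓
b2 has no witness among its shaped-loaves.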